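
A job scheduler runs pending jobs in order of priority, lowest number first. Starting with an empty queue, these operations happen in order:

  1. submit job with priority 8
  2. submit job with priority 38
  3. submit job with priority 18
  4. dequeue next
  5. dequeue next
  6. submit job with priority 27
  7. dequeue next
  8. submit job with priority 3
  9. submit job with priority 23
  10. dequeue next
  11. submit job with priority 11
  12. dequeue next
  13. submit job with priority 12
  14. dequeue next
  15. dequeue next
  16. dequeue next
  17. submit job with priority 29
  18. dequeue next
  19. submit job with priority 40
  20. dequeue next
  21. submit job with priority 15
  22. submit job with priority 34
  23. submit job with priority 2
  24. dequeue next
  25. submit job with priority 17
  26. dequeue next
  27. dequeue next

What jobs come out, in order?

[8, 18, 27, 3, 11, 12, 23, 38, 29, 40, 2, 15, 17]

insert 8 → {8}
insert 38 → {8, 38}
insert 18 → {8, 18, 38}
dequeue next → 8; now {18, 38}
dequeue next → 18; now {38}
insert 27 → {27, 38}
dequeue next → 27; now {38}
insert 3 → {3, 38}
insert 23 → {3, 23, 38}
dequeue next → 3; now {23, 38}
insert 11 → {11, 23, 38}
dequeue next → 11; now {23, 38}
insert 12 → {12, 23, 38}
dequeue next → 12; now {23, 38}
dequeue next → 23; now {38}
dequeue next → 38; now {}
insert 29 → {29}
dequeue next → 29; now {}
insert 40 → {40}
dequeue next → 40; now {}
insert 15 → {15}
insert 34 → {15, 34}
insert 2 → {2, 15, 34}
dequeue next → 2; now {15, 34}
insert 17 → {15, 17, 34}
dequeue next → 15; now {17, 34}
dequeue next → 17; now {34}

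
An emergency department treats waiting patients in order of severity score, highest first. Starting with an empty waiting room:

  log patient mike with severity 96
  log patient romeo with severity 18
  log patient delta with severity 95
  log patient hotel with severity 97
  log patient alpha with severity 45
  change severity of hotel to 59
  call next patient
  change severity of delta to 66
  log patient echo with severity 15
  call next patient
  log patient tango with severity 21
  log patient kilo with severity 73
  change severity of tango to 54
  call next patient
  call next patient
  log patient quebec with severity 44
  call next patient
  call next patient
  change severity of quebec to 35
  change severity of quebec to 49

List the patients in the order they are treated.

mike → delta → kilo → hotel → tango → alpha

add mike (severity 96) → {mike:96}
add romeo (severity 18) → {mike:96, romeo:18}
add delta (severity 95) → {mike:96, delta:95, romeo:18}
add hotel (severity 97) → {hotel:97, mike:96, delta:95, romeo:18}
add alpha (severity 45) → {hotel:97, mike:96, delta:95, alpha:45, romeo:18}
update hotel to severity 59 → {mike:96, delta:95, hotel:59, alpha:45, romeo:18}
call next patient → mike; now {delta:95, hotel:59, alpha:45, romeo:18}
update delta to severity 66 → {delta:66, hotel:59, alpha:45, romeo:18}
add echo (severity 15) → {delta:66, hotel:59, alpha:45, romeo:18, echo:15}
call next patient → delta; now {hotel:59, alpha:45, romeo:18, echo:15}
add tango (severity 21) → {hotel:59, alpha:45, tango:21, romeo:18, echo:15}
add kilo (severity 73) → {kilo:73, hotel:59, alpha:45, tango:21, romeo:18, echo:15}
update tango to severity 54 → {kilo:73, hotel:59, tango:54, alpha:45, romeo:18, echo:15}
call next patient → kilo; now {hotel:59, tango:54, alpha:45, romeo:18, echo:15}
call next patient → hotel; now {tango:54, alpha:45, romeo:18, echo:15}
add quebec (severity 44) → {tango:54, alpha:45, quebec:44, romeo:18, echo:15}
call next patient → tango; now {alpha:45, quebec:44, romeo:18, echo:15}
call next patient → alpha; now {quebec:44, romeo:18, echo:15}
update quebec to severity 35 → {quebec:35, romeo:18, echo:15}
update quebec to severity 49 → {quebec:49, romeo:18, echo:15}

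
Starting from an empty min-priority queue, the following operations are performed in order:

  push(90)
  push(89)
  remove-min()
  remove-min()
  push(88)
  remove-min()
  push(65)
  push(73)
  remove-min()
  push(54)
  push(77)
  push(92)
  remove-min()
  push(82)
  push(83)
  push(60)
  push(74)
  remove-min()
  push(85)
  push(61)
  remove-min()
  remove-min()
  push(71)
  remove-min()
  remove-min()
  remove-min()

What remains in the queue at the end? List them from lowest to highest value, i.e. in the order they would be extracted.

insert 90 → {90}
insert 89 → {89, 90}
remove-min → 89; now {90}
remove-min → 90; now {}
insert 88 → {88}
remove-min → 88; now {}
insert 65 → {65}
insert 73 → {65, 73}
remove-min → 65; now {73}
insert 54 → {54, 73}
insert 77 → {54, 73, 77}
insert 92 → {54, 73, 77, 92}
remove-min → 54; now {73, 77, 92}
insert 82 → {73, 77, 82, 92}
insert 83 → {73, 77, 82, 83, 92}
insert 60 → {60, 73, 77, 82, 83, 92}
insert 74 → {60, 73, 74, 77, 82, 83, 92}
remove-min → 60; now {73, 74, 77, 82, 83, 92}
insert 85 → {73, 74, 77, 82, 83, 85, 92}
insert 61 → {61, 73, 74, 77, 82, 83, 85, 92}
remove-min → 61; now {73, 74, 77, 82, 83, 85, 92}
remove-min → 73; now {74, 77, 82, 83, 85, 92}
insert 71 → {71, 74, 77, 82, 83, 85, 92}
remove-min → 71; now {74, 77, 82, 83, 85, 92}
remove-min → 74; now {77, 82, 83, 85, 92}
remove-min → 77; now {82, 83, 85, 92}

[82, 83, 85, 92]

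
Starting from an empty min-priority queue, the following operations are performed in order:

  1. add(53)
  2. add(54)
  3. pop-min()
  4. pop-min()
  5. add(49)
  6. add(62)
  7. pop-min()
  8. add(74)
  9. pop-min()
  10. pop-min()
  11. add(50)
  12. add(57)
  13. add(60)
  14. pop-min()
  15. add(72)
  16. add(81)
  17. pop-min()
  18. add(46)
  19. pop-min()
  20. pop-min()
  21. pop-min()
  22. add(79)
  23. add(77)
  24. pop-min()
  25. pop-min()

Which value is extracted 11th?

77

insert 53 → {53}
insert 54 → {53, 54}
pop-min → 53; now {54}
pop-min → 54; now {}
insert 49 → {49}
insert 62 → {49, 62}
pop-min → 49; now {62}
insert 74 → {62, 74}
pop-min → 62; now {74}
pop-min → 74; now {}
insert 50 → {50}
insert 57 → {50, 57}
insert 60 → {50, 57, 60}
pop-min → 50; now {57, 60}
insert 72 → {57, 60, 72}
insert 81 → {57, 60, 72, 81}
pop-min → 57; now {60, 72, 81}
insert 46 → {46, 60, 72, 81}
pop-min → 46; now {60, 72, 81}
pop-min → 60; now {72, 81}
pop-min → 72; now {81}
insert 79 → {79, 81}
insert 77 → {77, 79, 81}
pop-min → 77; now {79, 81}
pop-min → 79; now {81}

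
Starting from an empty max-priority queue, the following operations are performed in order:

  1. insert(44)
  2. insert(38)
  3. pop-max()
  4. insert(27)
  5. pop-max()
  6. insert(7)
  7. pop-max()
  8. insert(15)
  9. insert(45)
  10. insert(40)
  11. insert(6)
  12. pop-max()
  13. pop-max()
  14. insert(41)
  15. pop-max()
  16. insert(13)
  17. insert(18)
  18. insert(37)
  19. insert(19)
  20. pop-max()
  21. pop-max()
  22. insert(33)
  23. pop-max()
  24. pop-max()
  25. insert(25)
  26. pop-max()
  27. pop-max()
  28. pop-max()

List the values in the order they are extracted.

[44, 38, 27, 45, 40, 41, 37, 19, 33, 18, 25, 15, 13]

insert 44 → {44}
insert 38 → {44, 38}
pop-max → 44; now {38}
insert 27 → {38, 27}
pop-max → 38; now {27}
insert 7 → {27, 7}
pop-max → 27; now {7}
insert 15 → {15, 7}
insert 45 → {45, 15, 7}
insert 40 → {45, 40, 15, 7}
insert 6 → {45, 40, 15, 7, 6}
pop-max → 45; now {40, 15, 7, 6}
pop-max → 40; now {15, 7, 6}
insert 41 → {41, 15, 7, 6}
pop-max → 41; now {15, 7, 6}
insert 13 → {15, 13, 7, 6}
insert 18 → {18, 15, 13, 7, 6}
insert 37 → {37, 18, 15, 13, 7, 6}
insert 19 → {37, 19, 18, 15, 13, 7, 6}
pop-max → 37; now {19, 18, 15, 13, 7, 6}
pop-max → 19; now {18, 15, 13, 7, 6}
insert 33 → {33, 18, 15, 13, 7, 6}
pop-max → 33; now {18, 15, 13, 7, 6}
pop-max → 18; now {15, 13, 7, 6}
insert 25 → {25, 15, 13, 7, 6}
pop-max → 25; now {15, 13, 7, 6}
pop-max → 15; now {13, 7, 6}
pop-max → 13; now {7, 6}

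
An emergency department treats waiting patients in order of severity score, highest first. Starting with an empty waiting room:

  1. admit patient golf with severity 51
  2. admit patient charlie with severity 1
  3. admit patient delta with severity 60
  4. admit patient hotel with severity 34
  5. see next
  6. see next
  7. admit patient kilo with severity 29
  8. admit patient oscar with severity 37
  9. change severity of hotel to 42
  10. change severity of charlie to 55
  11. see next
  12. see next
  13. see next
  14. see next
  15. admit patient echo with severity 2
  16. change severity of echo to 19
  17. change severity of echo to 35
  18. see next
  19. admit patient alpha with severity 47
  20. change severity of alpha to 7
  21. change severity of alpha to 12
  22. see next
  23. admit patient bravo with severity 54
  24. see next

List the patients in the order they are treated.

add golf (severity 51) → {golf:51}
add charlie (severity 1) → {golf:51, charlie:1}
add delta (severity 60) → {delta:60, golf:51, charlie:1}
add hotel (severity 34) → {delta:60, golf:51, hotel:34, charlie:1}
see next → delta; now {golf:51, hotel:34, charlie:1}
see next → golf; now {hotel:34, charlie:1}
add kilo (severity 29) → {hotel:34, kilo:29, charlie:1}
add oscar (severity 37) → {oscar:37, hotel:34, kilo:29, charlie:1}
update hotel to severity 42 → {hotel:42, oscar:37, kilo:29, charlie:1}
update charlie to severity 55 → {charlie:55, hotel:42, oscar:37, kilo:29}
see next → charlie; now {hotel:42, oscar:37, kilo:29}
see next → hotel; now {oscar:37, kilo:29}
see next → oscar; now {kilo:29}
see next → kilo; now {}
add echo (severity 2) → {echo:2}
update echo to severity 19 → {echo:19}
update echo to severity 35 → {echo:35}
see next → echo; now {}
add alpha (severity 47) → {alpha:47}
update alpha to severity 7 → {alpha:7}
update alpha to severity 12 → {alpha:12}
see next → alpha; now {}
add bravo (severity 54) → {bravo:54}
see next → bravo; now {}

delta → golf → charlie → hotel → oscar → kilo → echo → alpha → bravo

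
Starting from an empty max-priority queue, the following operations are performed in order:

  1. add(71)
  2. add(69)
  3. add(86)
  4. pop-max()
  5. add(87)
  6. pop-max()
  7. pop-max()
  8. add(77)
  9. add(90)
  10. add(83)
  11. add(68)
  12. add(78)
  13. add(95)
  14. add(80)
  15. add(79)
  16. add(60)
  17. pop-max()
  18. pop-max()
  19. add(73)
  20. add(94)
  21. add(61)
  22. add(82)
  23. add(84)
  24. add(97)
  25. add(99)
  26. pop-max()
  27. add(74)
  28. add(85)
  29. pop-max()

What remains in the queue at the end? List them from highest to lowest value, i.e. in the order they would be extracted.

insert 71 → {71}
insert 69 → {71, 69}
insert 86 → {86, 71, 69}
pop-max → 86; now {71, 69}
insert 87 → {87, 71, 69}
pop-max → 87; now {71, 69}
pop-max → 71; now {69}
insert 77 → {77, 69}
insert 90 → {90, 77, 69}
insert 83 → {90, 83, 77, 69}
insert 68 → {90, 83, 77, 69, 68}
insert 78 → {90, 83, 78, 77, 69, 68}
insert 95 → {95, 90, 83, 78, 77, 69, 68}
insert 80 → {95, 90, 83, 80, 78, 77, 69, 68}
insert 79 → {95, 90, 83, 80, 79, 78, 77, 69, 68}
insert 60 → {95, 90, 83, 80, 79, 78, 77, 69, 68, 60}
pop-max → 95; now {90, 83, 80, 79, 78, 77, 69, 68, 60}
pop-max → 90; now {83, 80, 79, 78, 77, 69, 68, 60}
insert 73 → {83, 80, 79, 78, 77, 73, 69, 68, 60}
insert 94 → {94, 83, 80, 79, 78, 77, 73, 69, 68, 60}
insert 61 → {94, 83, 80, 79, 78, 77, 73, 69, 68, 61, 60}
insert 82 → {94, 83, 82, 80, 79, 78, 77, 73, 69, 68, 61, 60}
insert 84 → {94, 84, 83, 82, 80, 79, 78, 77, 73, 69, 68, 61, 60}
insert 97 → {97, 94, 84, 83, 82, 80, 79, 78, 77, 73, 69, 68, 61, 60}
insert 99 → {99, 97, 94, 84, 83, 82, 80, 79, 78, 77, 73, 69, 68, 61, 60}
pop-max → 99; now {97, 94, 84, 83, 82, 80, 79, 78, 77, 73, 69, 68, 61, 60}
insert 74 → {97, 94, 84, 83, 82, 80, 79, 78, 77, 74, 73, 69, 68, 61, 60}
insert 85 → {97, 94, 85, 84, 83, 82, 80, 79, 78, 77, 74, 73, 69, 68, 61, 60}
pop-max → 97; now {94, 85, 84, 83, 82, 80, 79, 78, 77, 74, 73, 69, 68, 61, 60}

94, 85, 84, 83, 82, 80, 79, 78, 77, 74, 73, 69, 68, 61, 60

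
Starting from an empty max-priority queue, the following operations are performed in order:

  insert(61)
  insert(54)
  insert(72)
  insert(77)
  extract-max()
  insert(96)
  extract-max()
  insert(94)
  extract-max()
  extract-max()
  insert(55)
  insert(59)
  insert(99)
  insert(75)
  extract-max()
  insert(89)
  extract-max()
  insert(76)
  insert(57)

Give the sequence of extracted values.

insert 61 → {61}
insert 54 → {61, 54}
insert 72 → {72, 61, 54}
insert 77 → {77, 72, 61, 54}
extract-max → 77; now {72, 61, 54}
insert 96 → {96, 72, 61, 54}
extract-max → 96; now {72, 61, 54}
insert 94 → {94, 72, 61, 54}
extract-max → 94; now {72, 61, 54}
extract-max → 72; now {61, 54}
insert 55 → {61, 55, 54}
insert 59 → {61, 59, 55, 54}
insert 99 → {99, 61, 59, 55, 54}
insert 75 → {99, 75, 61, 59, 55, 54}
extract-max → 99; now {75, 61, 59, 55, 54}
insert 89 → {89, 75, 61, 59, 55, 54}
extract-max → 89; now {75, 61, 59, 55, 54}
insert 76 → {76, 75, 61, 59, 55, 54}
insert 57 → {76, 75, 61, 59, 57, 55, 54}

[77, 96, 94, 72, 99, 89]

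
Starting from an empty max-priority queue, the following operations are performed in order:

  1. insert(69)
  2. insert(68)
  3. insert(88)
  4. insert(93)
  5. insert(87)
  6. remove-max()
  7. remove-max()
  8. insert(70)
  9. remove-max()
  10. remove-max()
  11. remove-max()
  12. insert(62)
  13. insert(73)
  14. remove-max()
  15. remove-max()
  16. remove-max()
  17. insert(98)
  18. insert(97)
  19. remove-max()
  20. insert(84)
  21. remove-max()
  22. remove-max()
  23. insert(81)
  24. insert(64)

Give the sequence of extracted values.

insert 69 → {69}
insert 68 → {69, 68}
insert 88 → {88, 69, 68}
insert 93 → {93, 88, 69, 68}
insert 87 → {93, 88, 87, 69, 68}
remove-max → 93; now {88, 87, 69, 68}
remove-max → 88; now {87, 69, 68}
insert 70 → {87, 70, 69, 68}
remove-max → 87; now {70, 69, 68}
remove-max → 70; now {69, 68}
remove-max → 69; now {68}
insert 62 → {68, 62}
insert 73 → {73, 68, 62}
remove-max → 73; now {68, 62}
remove-max → 68; now {62}
remove-max → 62; now {}
insert 98 → {98}
insert 97 → {98, 97}
remove-max → 98; now {97}
insert 84 → {97, 84}
remove-max → 97; now {84}
remove-max → 84; now {}
insert 81 → {81}
insert 64 → {81, 64}

[93, 88, 87, 70, 69, 73, 68, 62, 98, 97, 84]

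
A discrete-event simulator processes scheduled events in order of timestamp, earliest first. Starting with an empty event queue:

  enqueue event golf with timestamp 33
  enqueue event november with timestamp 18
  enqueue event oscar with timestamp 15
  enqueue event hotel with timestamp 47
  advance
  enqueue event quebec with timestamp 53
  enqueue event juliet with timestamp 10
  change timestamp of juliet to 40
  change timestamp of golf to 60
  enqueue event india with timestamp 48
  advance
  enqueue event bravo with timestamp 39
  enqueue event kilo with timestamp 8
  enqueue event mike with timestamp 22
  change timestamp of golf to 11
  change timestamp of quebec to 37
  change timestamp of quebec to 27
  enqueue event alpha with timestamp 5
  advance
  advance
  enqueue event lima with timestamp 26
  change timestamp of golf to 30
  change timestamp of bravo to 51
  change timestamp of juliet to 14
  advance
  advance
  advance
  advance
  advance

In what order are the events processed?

oscar, november, alpha, kilo, juliet, mike, lima, quebec, golf

add golf (timestamp 33) → {golf:33}
add november (timestamp 18) → {november:18, golf:33}
add oscar (timestamp 15) → {oscar:15, november:18, golf:33}
add hotel (timestamp 47) → {oscar:15, november:18, golf:33, hotel:47}
advance → oscar; now {november:18, golf:33, hotel:47}
add quebec (timestamp 53) → {november:18, golf:33, hotel:47, quebec:53}
add juliet (timestamp 10) → {juliet:10, november:18, golf:33, hotel:47, quebec:53}
update juliet to timestamp 40 → {november:18, golf:33, juliet:40, hotel:47, quebec:53}
update golf to timestamp 60 → {november:18, juliet:40, hotel:47, quebec:53, golf:60}
add india (timestamp 48) → {november:18, juliet:40, hotel:47, india:48, quebec:53, golf:60}
advance → november; now {juliet:40, hotel:47, india:48, quebec:53, golf:60}
add bravo (timestamp 39) → {bravo:39, juliet:40, hotel:47, india:48, quebec:53, golf:60}
add kilo (timestamp 8) → {kilo:8, bravo:39, juliet:40, hotel:47, india:48, quebec:53, golf:60}
add mike (timestamp 22) → {kilo:8, mike:22, bravo:39, juliet:40, hotel:47, india:48, quebec:53, golf:60}
update golf to timestamp 11 → {kilo:8, golf:11, mike:22, bravo:39, juliet:40, hotel:47, india:48, quebec:53}
update quebec to timestamp 37 → {kilo:8, golf:11, mike:22, quebec:37, bravo:39, juliet:40, hotel:47, india:48}
update quebec to timestamp 27 → {kilo:8, golf:11, mike:22, quebec:27, bravo:39, juliet:40, hotel:47, india:48}
add alpha (timestamp 5) → {alpha:5, kilo:8, golf:11, mike:22, quebec:27, bravo:39, juliet:40, hotel:47, india:48}
advance → alpha; now {kilo:8, golf:11, mike:22, quebec:27, bravo:39, juliet:40, hotel:47, india:48}
advance → kilo; now {golf:11, mike:22, quebec:27, bravo:39, juliet:40, hotel:47, india:48}
add lima (timestamp 26) → {golf:11, mike:22, lima:26, quebec:27, bravo:39, juliet:40, hotel:47, india:48}
update golf to timestamp 30 → {mike:22, lima:26, quebec:27, golf:30, bravo:39, juliet:40, hotel:47, india:48}
update bravo to timestamp 51 → {mike:22, lima:26, quebec:27, golf:30, juliet:40, hotel:47, india:48, bravo:51}
update juliet to timestamp 14 → {juliet:14, mike:22, lima:26, quebec:27, golf:30, hotel:47, india:48, bravo:51}
advance → juliet; now {mike:22, lima:26, quebec:27, golf:30, hotel:47, india:48, bravo:51}
advance → mike; now {lima:26, quebec:27, golf:30, hotel:47, india:48, bravo:51}
advance → lima; now {quebec:27, golf:30, hotel:47, india:48, bravo:51}
advance → quebec; now {golf:30, hotel:47, india:48, bravo:51}
advance → golf; now {hotel:47, india:48, bravo:51}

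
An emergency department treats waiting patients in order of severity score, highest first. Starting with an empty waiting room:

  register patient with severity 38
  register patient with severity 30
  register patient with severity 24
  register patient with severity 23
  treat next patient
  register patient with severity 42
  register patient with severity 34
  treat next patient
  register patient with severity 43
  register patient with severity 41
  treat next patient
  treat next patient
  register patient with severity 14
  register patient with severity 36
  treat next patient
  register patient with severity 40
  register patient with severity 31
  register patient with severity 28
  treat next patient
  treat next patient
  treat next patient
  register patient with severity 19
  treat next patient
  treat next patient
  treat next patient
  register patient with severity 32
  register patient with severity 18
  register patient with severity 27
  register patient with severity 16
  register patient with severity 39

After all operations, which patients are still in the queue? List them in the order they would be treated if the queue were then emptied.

39 → 32 → 27 → 23 → 19 → 18 → 16 → 14

insert 38 → {38}
insert 30 → {38, 30}
insert 24 → {38, 30, 24}
insert 23 → {38, 30, 24, 23}
treat next patient → 38; now {30, 24, 23}
insert 42 → {42, 30, 24, 23}
insert 34 → {42, 34, 30, 24, 23}
treat next patient → 42; now {34, 30, 24, 23}
insert 43 → {43, 34, 30, 24, 23}
insert 41 → {43, 41, 34, 30, 24, 23}
treat next patient → 43; now {41, 34, 30, 24, 23}
treat next patient → 41; now {34, 30, 24, 23}
insert 14 → {34, 30, 24, 23, 14}
insert 36 → {36, 34, 30, 24, 23, 14}
treat next patient → 36; now {34, 30, 24, 23, 14}
insert 40 → {40, 34, 30, 24, 23, 14}
insert 31 → {40, 34, 31, 30, 24, 23, 14}
insert 28 → {40, 34, 31, 30, 28, 24, 23, 14}
treat next patient → 40; now {34, 31, 30, 28, 24, 23, 14}
treat next patient → 34; now {31, 30, 28, 24, 23, 14}
treat next patient → 31; now {30, 28, 24, 23, 14}
insert 19 → {30, 28, 24, 23, 19, 14}
treat next patient → 30; now {28, 24, 23, 19, 14}
treat next patient → 28; now {24, 23, 19, 14}
treat next patient → 24; now {23, 19, 14}
insert 32 → {32, 23, 19, 14}
insert 18 → {32, 23, 19, 18, 14}
insert 27 → {32, 27, 23, 19, 18, 14}
insert 16 → {32, 27, 23, 19, 18, 16, 14}
insert 39 → {39, 32, 27, 23, 19, 18, 16, 14}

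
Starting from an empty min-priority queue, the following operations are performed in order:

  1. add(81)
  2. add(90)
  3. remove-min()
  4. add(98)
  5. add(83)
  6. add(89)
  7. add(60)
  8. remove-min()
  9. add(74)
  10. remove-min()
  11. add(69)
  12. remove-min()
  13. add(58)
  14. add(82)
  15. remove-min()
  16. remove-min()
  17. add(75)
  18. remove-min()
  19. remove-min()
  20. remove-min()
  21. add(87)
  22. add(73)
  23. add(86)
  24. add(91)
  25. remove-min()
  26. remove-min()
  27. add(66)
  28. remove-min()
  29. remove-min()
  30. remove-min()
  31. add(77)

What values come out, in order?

[81, 60, 74, 69, 58, 82, 75, 83, 89, 73, 86, 66, 87, 90]

insert 81 → {81}
insert 90 → {81, 90}
remove-min → 81; now {90}
insert 98 → {90, 98}
insert 83 → {83, 90, 98}
insert 89 → {83, 89, 90, 98}
insert 60 → {60, 83, 89, 90, 98}
remove-min → 60; now {83, 89, 90, 98}
insert 74 → {74, 83, 89, 90, 98}
remove-min → 74; now {83, 89, 90, 98}
insert 69 → {69, 83, 89, 90, 98}
remove-min → 69; now {83, 89, 90, 98}
insert 58 → {58, 83, 89, 90, 98}
insert 82 → {58, 82, 83, 89, 90, 98}
remove-min → 58; now {82, 83, 89, 90, 98}
remove-min → 82; now {83, 89, 90, 98}
insert 75 → {75, 83, 89, 90, 98}
remove-min → 75; now {83, 89, 90, 98}
remove-min → 83; now {89, 90, 98}
remove-min → 89; now {90, 98}
insert 87 → {87, 90, 98}
insert 73 → {73, 87, 90, 98}
insert 86 → {73, 86, 87, 90, 98}
insert 91 → {73, 86, 87, 90, 91, 98}
remove-min → 73; now {86, 87, 90, 91, 98}
remove-min → 86; now {87, 90, 91, 98}
insert 66 → {66, 87, 90, 91, 98}
remove-min → 66; now {87, 90, 91, 98}
remove-min → 87; now {90, 91, 98}
remove-min → 90; now {91, 98}
insert 77 → {77, 91, 98}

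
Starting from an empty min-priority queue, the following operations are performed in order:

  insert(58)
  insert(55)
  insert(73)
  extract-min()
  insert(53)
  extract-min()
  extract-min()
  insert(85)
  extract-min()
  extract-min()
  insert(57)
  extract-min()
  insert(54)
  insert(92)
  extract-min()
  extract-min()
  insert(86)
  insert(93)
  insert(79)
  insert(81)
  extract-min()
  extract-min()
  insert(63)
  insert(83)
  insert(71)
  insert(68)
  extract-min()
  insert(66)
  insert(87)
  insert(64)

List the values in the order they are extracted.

insert 58 → {58}
insert 55 → {55, 58}
insert 73 → {55, 58, 73}
extract-min → 55; now {58, 73}
insert 53 → {53, 58, 73}
extract-min → 53; now {58, 73}
extract-min → 58; now {73}
insert 85 → {73, 85}
extract-min → 73; now {85}
extract-min → 85; now {}
insert 57 → {57}
extract-min → 57; now {}
insert 54 → {54}
insert 92 → {54, 92}
extract-min → 54; now {92}
extract-min → 92; now {}
insert 86 → {86}
insert 93 → {86, 93}
insert 79 → {79, 86, 93}
insert 81 → {79, 81, 86, 93}
extract-min → 79; now {81, 86, 93}
extract-min → 81; now {86, 93}
insert 63 → {63, 86, 93}
insert 83 → {63, 83, 86, 93}
insert 71 → {63, 71, 83, 86, 93}
insert 68 → {63, 68, 71, 83, 86, 93}
extract-min → 63; now {68, 71, 83, 86, 93}
insert 66 → {66, 68, 71, 83, 86, 93}
insert 87 → {66, 68, 71, 83, 86, 87, 93}
insert 64 → {64, 66, 68, 71, 83, 86, 87, 93}

[55, 53, 58, 73, 85, 57, 54, 92, 79, 81, 63]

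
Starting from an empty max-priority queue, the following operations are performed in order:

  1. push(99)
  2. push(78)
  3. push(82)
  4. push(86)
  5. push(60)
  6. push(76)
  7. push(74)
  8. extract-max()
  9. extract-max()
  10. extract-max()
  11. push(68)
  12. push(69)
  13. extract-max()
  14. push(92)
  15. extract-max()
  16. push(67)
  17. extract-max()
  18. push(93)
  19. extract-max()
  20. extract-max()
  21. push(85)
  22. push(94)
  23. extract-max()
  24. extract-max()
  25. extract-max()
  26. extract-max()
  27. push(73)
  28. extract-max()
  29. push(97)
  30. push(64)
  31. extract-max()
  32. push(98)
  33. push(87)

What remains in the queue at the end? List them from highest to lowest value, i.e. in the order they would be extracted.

insert 99 → {99}
insert 78 → {99, 78}
insert 82 → {99, 82, 78}
insert 86 → {99, 86, 82, 78}
insert 60 → {99, 86, 82, 78, 60}
insert 76 → {99, 86, 82, 78, 76, 60}
insert 74 → {99, 86, 82, 78, 76, 74, 60}
extract-max → 99; now {86, 82, 78, 76, 74, 60}
extract-max → 86; now {82, 78, 76, 74, 60}
extract-max → 82; now {78, 76, 74, 60}
insert 68 → {78, 76, 74, 68, 60}
insert 69 → {78, 76, 74, 69, 68, 60}
extract-max → 78; now {76, 74, 69, 68, 60}
insert 92 → {92, 76, 74, 69, 68, 60}
extract-max → 92; now {76, 74, 69, 68, 60}
insert 67 → {76, 74, 69, 68, 67, 60}
extract-max → 76; now {74, 69, 68, 67, 60}
insert 93 → {93, 74, 69, 68, 67, 60}
extract-max → 93; now {74, 69, 68, 67, 60}
extract-max → 74; now {69, 68, 67, 60}
insert 85 → {85, 69, 68, 67, 60}
insert 94 → {94, 85, 69, 68, 67, 60}
extract-max → 94; now {85, 69, 68, 67, 60}
extract-max → 85; now {69, 68, 67, 60}
extract-max → 69; now {68, 67, 60}
extract-max → 68; now {67, 60}
insert 73 → {73, 67, 60}
extract-max → 73; now {67, 60}
insert 97 → {97, 67, 60}
insert 64 → {97, 67, 64, 60}
extract-max → 97; now {67, 64, 60}
insert 98 → {98, 67, 64, 60}
insert 87 → {98, 87, 67, 64, 60}

98, 87, 67, 64, 60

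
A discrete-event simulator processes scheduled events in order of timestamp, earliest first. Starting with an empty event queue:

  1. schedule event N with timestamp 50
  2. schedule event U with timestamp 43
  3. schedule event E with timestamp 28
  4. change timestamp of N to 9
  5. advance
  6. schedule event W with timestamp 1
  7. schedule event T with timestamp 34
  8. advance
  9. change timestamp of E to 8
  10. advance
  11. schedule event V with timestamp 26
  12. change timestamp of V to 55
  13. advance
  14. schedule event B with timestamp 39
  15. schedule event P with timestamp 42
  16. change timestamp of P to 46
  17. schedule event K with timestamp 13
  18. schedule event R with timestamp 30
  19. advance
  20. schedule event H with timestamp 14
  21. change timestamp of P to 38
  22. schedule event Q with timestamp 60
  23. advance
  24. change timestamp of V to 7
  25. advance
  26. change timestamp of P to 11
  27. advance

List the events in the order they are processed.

[N, W, E, T, K, H, V, P]

add N (timestamp 50) → {N:50}
add U (timestamp 43) → {U:43, N:50}
add E (timestamp 28) → {E:28, U:43, N:50}
update N to timestamp 9 → {N:9, E:28, U:43}
advance → N; now {E:28, U:43}
add W (timestamp 1) → {W:1, E:28, U:43}
add T (timestamp 34) → {W:1, E:28, T:34, U:43}
advance → W; now {E:28, T:34, U:43}
update E to timestamp 8 → {E:8, T:34, U:43}
advance → E; now {T:34, U:43}
add V (timestamp 26) → {V:26, T:34, U:43}
update V to timestamp 55 → {T:34, U:43, V:55}
advance → T; now {U:43, V:55}
add B (timestamp 39) → {B:39, U:43, V:55}
add P (timestamp 42) → {B:39, P:42, U:43, V:55}
update P to timestamp 46 → {B:39, U:43, P:46, V:55}
add K (timestamp 13) → {K:13, B:39, U:43, P:46, V:55}
add R (timestamp 30) → {K:13, R:30, B:39, U:43, P:46, V:55}
advance → K; now {R:30, B:39, U:43, P:46, V:55}
add H (timestamp 14) → {H:14, R:30, B:39, U:43, P:46, V:55}
update P to timestamp 38 → {H:14, R:30, P:38, B:39, U:43, V:55}
add Q (timestamp 60) → {H:14, R:30, P:38, B:39, U:43, V:55, Q:60}
advance → H; now {R:30, P:38, B:39, U:43, V:55, Q:60}
update V to timestamp 7 → {V:7, R:30, P:38, B:39, U:43, Q:60}
advance → V; now {R:30, P:38, B:39, U:43, Q:60}
update P to timestamp 11 → {P:11, R:30, B:39, U:43, Q:60}
advance → P; now {R:30, B:39, U:43, Q:60}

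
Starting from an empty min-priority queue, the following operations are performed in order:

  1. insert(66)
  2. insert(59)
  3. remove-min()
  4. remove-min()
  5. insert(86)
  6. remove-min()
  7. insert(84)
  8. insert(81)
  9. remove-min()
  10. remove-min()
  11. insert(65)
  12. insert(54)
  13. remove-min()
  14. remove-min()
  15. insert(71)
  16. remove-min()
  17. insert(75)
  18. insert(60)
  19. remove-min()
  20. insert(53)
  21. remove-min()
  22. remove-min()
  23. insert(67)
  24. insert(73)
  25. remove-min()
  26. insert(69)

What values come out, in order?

insert 66 → {66}
insert 59 → {59, 66}
remove-min → 59; now {66}
remove-min → 66; now {}
insert 86 → {86}
remove-min → 86; now {}
insert 84 → {84}
insert 81 → {81, 84}
remove-min → 81; now {84}
remove-min → 84; now {}
insert 65 → {65}
insert 54 → {54, 65}
remove-min → 54; now {65}
remove-min → 65; now {}
insert 71 → {71}
remove-min → 71; now {}
insert 75 → {75}
insert 60 → {60, 75}
remove-min → 60; now {75}
insert 53 → {53, 75}
remove-min → 53; now {75}
remove-min → 75; now {}
insert 67 → {67}
insert 73 → {67, 73}
remove-min → 67; now {73}
insert 69 → {69, 73}

59 → 66 → 86 → 81 → 84 → 54 → 65 → 71 → 60 → 53 → 75 → 67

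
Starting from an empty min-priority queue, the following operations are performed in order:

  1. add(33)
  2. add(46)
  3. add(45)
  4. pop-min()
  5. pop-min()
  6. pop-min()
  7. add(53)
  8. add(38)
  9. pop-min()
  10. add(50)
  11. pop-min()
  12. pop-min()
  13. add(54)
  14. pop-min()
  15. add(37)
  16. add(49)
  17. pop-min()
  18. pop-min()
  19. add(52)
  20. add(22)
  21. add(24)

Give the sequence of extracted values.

insert 33 → {33}
insert 46 → {33, 46}
insert 45 → {33, 45, 46}
pop-min → 33; now {45, 46}
pop-min → 45; now {46}
pop-min → 46; now {}
insert 53 → {53}
insert 38 → {38, 53}
pop-min → 38; now {53}
insert 50 → {50, 53}
pop-min → 50; now {53}
pop-min → 53; now {}
insert 54 → {54}
pop-min → 54; now {}
insert 37 → {37}
insert 49 → {37, 49}
pop-min → 37; now {49}
pop-min → 49; now {}
insert 52 → {52}
insert 22 → {22, 52}
insert 24 → {22, 24, 52}

33 → 45 → 46 → 38 → 50 → 53 → 54 → 37 → 49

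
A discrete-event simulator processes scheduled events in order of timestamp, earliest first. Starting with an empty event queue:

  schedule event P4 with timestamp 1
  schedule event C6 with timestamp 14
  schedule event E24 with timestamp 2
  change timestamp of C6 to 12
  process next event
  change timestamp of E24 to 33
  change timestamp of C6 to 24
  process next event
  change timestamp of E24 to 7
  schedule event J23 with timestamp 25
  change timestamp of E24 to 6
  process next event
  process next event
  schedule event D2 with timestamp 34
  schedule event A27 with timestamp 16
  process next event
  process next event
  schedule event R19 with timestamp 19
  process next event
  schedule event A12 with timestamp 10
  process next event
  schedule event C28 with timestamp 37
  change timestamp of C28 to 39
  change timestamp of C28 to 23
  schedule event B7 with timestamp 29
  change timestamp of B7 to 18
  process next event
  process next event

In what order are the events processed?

add P4 (timestamp 1) → {P4:1}
add C6 (timestamp 14) → {P4:1, C6:14}
add E24 (timestamp 2) → {P4:1, E24:2, C6:14}
update C6 to timestamp 12 → {P4:1, E24:2, C6:12}
process next event → P4; now {E24:2, C6:12}
update E24 to timestamp 33 → {C6:12, E24:33}
update C6 to timestamp 24 → {C6:24, E24:33}
process next event → C6; now {E24:33}
update E24 to timestamp 7 → {E24:7}
add J23 (timestamp 25) → {E24:7, J23:25}
update E24 to timestamp 6 → {E24:6, J23:25}
process next event → E24; now {J23:25}
process next event → J23; now {}
add D2 (timestamp 34) → {D2:34}
add A27 (timestamp 16) → {A27:16, D2:34}
process next event → A27; now {D2:34}
process next event → D2; now {}
add R19 (timestamp 19) → {R19:19}
process next event → R19; now {}
add A12 (timestamp 10) → {A12:10}
process next event → A12; now {}
add C28 (timestamp 37) → {C28:37}
update C28 to timestamp 39 → {C28:39}
update C28 to timestamp 23 → {C28:23}
add B7 (timestamp 29) → {C28:23, B7:29}
update B7 to timestamp 18 → {B7:18, C28:23}
process next event → B7; now {C28:23}
process next event → C28; now {}

P4, C6, E24, J23, A27, D2, R19, A12, B7, C28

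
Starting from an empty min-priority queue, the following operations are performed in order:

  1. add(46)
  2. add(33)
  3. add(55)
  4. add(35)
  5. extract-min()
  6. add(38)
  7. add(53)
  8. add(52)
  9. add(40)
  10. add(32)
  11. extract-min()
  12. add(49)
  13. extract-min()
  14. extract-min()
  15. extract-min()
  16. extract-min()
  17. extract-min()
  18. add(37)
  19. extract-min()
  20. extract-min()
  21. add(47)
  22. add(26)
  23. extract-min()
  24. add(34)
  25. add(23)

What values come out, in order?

33, 32, 35, 38, 40, 46, 49, 37, 52, 26

insert 46 → {46}
insert 33 → {33, 46}
insert 55 → {33, 46, 55}
insert 35 → {33, 35, 46, 55}
extract-min → 33; now {35, 46, 55}
insert 38 → {35, 38, 46, 55}
insert 53 → {35, 38, 46, 53, 55}
insert 52 → {35, 38, 46, 52, 53, 55}
insert 40 → {35, 38, 40, 46, 52, 53, 55}
insert 32 → {32, 35, 38, 40, 46, 52, 53, 55}
extract-min → 32; now {35, 38, 40, 46, 52, 53, 55}
insert 49 → {35, 38, 40, 46, 49, 52, 53, 55}
extract-min → 35; now {38, 40, 46, 49, 52, 53, 55}
extract-min → 38; now {40, 46, 49, 52, 53, 55}
extract-min → 40; now {46, 49, 52, 53, 55}
extract-min → 46; now {49, 52, 53, 55}
extract-min → 49; now {52, 53, 55}
insert 37 → {37, 52, 53, 55}
extract-min → 37; now {52, 53, 55}
extract-min → 52; now {53, 55}
insert 47 → {47, 53, 55}
insert 26 → {26, 47, 53, 55}
extract-min → 26; now {47, 53, 55}
insert 34 → {34, 47, 53, 55}
insert 23 → {23, 34, 47, 53, 55}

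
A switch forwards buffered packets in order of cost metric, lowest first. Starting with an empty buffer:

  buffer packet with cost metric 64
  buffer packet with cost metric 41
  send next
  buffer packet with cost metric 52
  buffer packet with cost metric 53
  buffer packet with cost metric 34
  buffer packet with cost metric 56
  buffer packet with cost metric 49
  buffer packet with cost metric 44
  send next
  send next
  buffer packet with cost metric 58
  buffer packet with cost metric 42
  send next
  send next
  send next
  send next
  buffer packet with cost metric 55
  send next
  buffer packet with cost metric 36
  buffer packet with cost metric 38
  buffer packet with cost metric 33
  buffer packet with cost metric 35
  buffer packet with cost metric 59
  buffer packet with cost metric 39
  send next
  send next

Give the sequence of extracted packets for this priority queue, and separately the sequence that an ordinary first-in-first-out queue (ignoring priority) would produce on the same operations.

priority queue: 41 → 34 → 44 → 42 → 49 → 52 → 53 → 55 → 33 → 35; FIFO queue: [64, 41, 52, 53, 34, 56, 49, 44, 58, 42]

insert 64 → {64}
insert 41 → {41, 64}
send next → 41; now {64}
insert 52 → {52, 64}
insert 53 → {52, 53, 64}
insert 34 → {34, 52, 53, 64}
insert 56 → {34, 52, 53, 56, 64}
insert 49 → {34, 49, 52, 53, 56, 64}
insert 44 → {34, 44, 49, 52, 53, 56, 64}
send next → 34; now {44, 49, 52, 53, 56, 64}
send next → 44; now {49, 52, 53, 56, 64}
insert 58 → {49, 52, 53, 56, 58, 64}
insert 42 → {42, 49, 52, 53, 56, 58, 64}
send next → 42; now {49, 52, 53, 56, 58, 64}
send next → 49; now {52, 53, 56, 58, 64}
send next → 52; now {53, 56, 58, 64}
send next → 53; now {56, 58, 64}
insert 55 → {55, 56, 58, 64}
send next → 55; now {56, 58, 64}
insert 36 → {36, 56, 58, 64}
insert 38 → {36, 38, 56, 58, 64}
insert 33 → {33, 36, 38, 56, 58, 64}
insert 35 → {33, 35, 36, 38, 56, 58, 64}
insert 59 → {33, 35, 36, 38, 56, 58, 59, 64}
insert 39 → {33, 35, 36, 38, 39, 56, 58, 59, 64}
send next → 33; now {35, 36, 38, 39, 56, 58, 59, 64}
send next → 35; now {36, 38, 39, 56, 58, 59, 64}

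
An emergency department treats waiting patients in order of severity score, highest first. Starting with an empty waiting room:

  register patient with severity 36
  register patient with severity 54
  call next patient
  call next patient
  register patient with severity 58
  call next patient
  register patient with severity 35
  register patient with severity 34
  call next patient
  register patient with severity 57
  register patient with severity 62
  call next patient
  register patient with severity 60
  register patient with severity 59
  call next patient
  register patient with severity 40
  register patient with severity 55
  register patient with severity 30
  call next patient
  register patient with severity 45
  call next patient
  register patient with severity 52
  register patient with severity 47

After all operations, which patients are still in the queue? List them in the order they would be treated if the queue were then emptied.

[55, 52, 47, 45, 40, 34, 30]

insert 36 → {36}
insert 54 → {54, 36}
call next patient → 54; now {36}
call next patient → 36; now {}
insert 58 → {58}
call next patient → 58; now {}
insert 35 → {35}
insert 34 → {35, 34}
call next patient → 35; now {34}
insert 57 → {57, 34}
insert 62 → {62, 57, 34}
call next patient → 62; now {57, 34}
insert 60 → {60, 57, 34}
insert 59 → {60, 59, 57, 34}
call next patient → 60; now {59, 57, 34}
insert 40 → {59, 57, 40, 34}
insert 55 → {59, 57, 55, 40, 34}
insert 30 → {59, 57, 55, 40, 34, 30}
call next patient → 59; now {57, 55, 40, 34, 30}
insert 45 → {57, 55, 45, 40, 34, 30}
call next patient → 57; now {55, 45, 40, 34, 30}
insert 52 → {55, 52, 45, 40, 34, 30}
insert 47 → {55, 52, 47, 45, 40, 34, 30}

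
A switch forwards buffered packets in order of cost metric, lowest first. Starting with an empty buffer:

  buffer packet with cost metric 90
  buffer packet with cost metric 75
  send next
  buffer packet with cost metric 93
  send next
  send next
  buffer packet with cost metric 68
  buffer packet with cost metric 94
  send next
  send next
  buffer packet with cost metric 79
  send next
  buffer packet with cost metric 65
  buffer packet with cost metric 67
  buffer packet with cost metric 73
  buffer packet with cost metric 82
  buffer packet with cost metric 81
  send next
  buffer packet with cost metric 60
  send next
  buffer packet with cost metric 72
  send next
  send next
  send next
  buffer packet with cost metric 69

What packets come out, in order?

[75, 90, 93, 68, 94, 79, 65, 60, 67, 72, 73]

insert 90 → {90}
insert 75 → {75, 90}
send next → 75; now {90}
insert 93 → {90, 93}
send next → 90; now {93}
send next → 93; now {}
insert 68 → {68}
insert 94 → {68, 94}
send next → 68; now {94}
send next → 94; now {}
insert 79 → {79}
send next → 79; now {}
insert 65 → {65}
insert 67 → {65, 67}
insert 73 → {65, 67, 73}
insert 82 → {65, 67, 73, 82}
insert 81 → {65, 67, 73, 81, 82}
send next → 65; now {67, 73, 81, 82}
insert 60 → {60, 67, 73, 81, 82}
send next → 60; now {67, 73, 81, 82}
insert 72 → {67, 72, 73, 81, 82}
send next → 67; now {72, 73, 81, 82}
send next → 72; now {73, 81, 82}
send next → 73; now {81, 82}
insert 69 → {69, 81, 82}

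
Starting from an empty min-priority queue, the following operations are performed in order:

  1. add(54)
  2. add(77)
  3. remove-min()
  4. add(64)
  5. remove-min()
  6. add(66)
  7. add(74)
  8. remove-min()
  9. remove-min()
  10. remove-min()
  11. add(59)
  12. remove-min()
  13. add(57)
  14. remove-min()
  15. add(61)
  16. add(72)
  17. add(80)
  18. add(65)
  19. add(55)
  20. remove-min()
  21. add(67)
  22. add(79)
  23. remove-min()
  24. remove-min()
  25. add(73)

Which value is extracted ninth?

61

insert 54 → {54}
insert 77 → {54, 77}
remove-min → 54; now {77}
insert 64 → {64, 77}
remove-min → 64; now {77}
insert 66 → {66, 77}
insert 74 → {66, 74, 77}
remove-min → 66; now {74, 77}
remove-min → 74; now {77}
remove-min → 77; now {}
insert 59 → {59}
remove-min → 59; now {}
insert 57 → {57}
remove-min → 57; now {}
insert 61 → {61}
insert 72 → {61, 72}
insert 80 → {61, 72, 80}
insert 65 → {61, 65, 72, 80}
insert 55 → {55, 61, 65, 72, 80}
remove-min → 55; now {61, 65, 72, 80}
insert 67 → {61, 65, 67, 72, 80}
insert 79 → {61, 65, 67, 72, 79, 80}
remove-min → 61; now {65, 67, 72, 79, 80}
remove-min → 65; now {67, 72, 79, 80}
insert 73 → {67, 72, 73, 79, 80}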